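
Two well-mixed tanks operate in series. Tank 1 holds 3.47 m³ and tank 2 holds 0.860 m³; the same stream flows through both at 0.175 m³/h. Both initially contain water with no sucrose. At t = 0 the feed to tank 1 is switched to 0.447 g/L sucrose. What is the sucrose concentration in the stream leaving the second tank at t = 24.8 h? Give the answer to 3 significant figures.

Time constants: τᵢ = Vᵢ/Q for each well-mixed tank.
τ₁ = 3.47/0.175 = 19.829 h; τ₂ = 0.860/0.175 = 4.9143 h.
Tank 1: C₁ = C_in(1 − e^(−t/τ₁)). Tank 2 (τ₁ ≠ τ₂): C₂ = C_in[1 − (τ₁ e^(−t/τ₁) − τ₂ e^(−t/τ₂))/(τ₁ − τ₂)].
At t = 24.8: e^(−t/τ₁) = 0.28630, e^(−t/τ₂) = 0.0064317.
C₂ = 0.447·[1 − (19.829·0.28630 − 4.9143·0.0064317)/(14.914)] = 0.447·0.62148 = 0.27780 g/L.

0.278 g/L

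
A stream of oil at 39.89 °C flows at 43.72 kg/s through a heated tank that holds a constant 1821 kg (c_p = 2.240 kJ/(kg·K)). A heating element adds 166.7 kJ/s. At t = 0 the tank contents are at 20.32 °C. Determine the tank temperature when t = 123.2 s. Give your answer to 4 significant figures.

M c_p dT/dt = ṁ c_p (T_in − T) + Q̇.
τ = M/ṁ = 41.6514 s; T_ss = T_in + Q̇/(ṁ c_p) = 39.89 + 166.7/(43.72·2.240) = 41.5922 °C.
This is linear first-order; T(t) = T_ss + (T₀ − T_ss) e^(−t/τ).
T(123.2) = 41.5922 + (-21.2722)·e^(−123.2/41.6514) = 41.5922 + (-21.2722)·0.0519288 = 40.4875 °C.

40.49 °C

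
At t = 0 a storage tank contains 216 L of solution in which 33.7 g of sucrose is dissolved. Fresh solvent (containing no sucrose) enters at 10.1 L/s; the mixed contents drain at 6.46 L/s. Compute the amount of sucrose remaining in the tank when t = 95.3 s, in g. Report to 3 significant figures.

6.16 g

Let m(t) be the amount of sucrose. Volume: V(t) = V₀ + (Q_in − Q_out) t = 216 + 3.6400 t; V(95.3) = 562.89 L.
No sucrose enters, so dm/dt = −Q_out · (m/V).
dm/m = −Q_out dt/(V₀ + 3.6400 t); integrating gives ln(m/m₀) = −(Q_out/(Q_in−Q_out)) ln(V/V₀).
m = m₀ (V₀/V)^(Q_out/(Q_in−Q_out)) = 33.7 × (216/562.89)^(1.7747) = 6.1574 g.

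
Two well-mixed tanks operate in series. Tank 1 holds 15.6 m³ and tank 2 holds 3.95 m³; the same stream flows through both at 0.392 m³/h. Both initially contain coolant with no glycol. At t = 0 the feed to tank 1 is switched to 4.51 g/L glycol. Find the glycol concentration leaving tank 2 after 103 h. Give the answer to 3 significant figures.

4.06 g/L

Time constants: τᵢ = Vᵢ/Q for each well-mixed tank.
τ₁ = 15.6/0.392 = 39.796 h; τ₂ = 3.95/0.392 = 10.077 h.
Solving the cascade with C₁(0)=C₂(0)=0 gives C₂(t) = C_in[1 − (τ₁ e^(−t/τ₁) − τ₂ e^(−t/τ₂))/(τ₁ − τ₂)].
At t = 103: e^(−t/τ₁) = 0.075155, e^(−t/τ₂) = 3.6370e-05.
C₂ = 4.51·[1 − (39.796·0.075155 − 10.077·3.6370e-05)/(29.719)] = 4.51·0.89938 = 4.0562 g/L.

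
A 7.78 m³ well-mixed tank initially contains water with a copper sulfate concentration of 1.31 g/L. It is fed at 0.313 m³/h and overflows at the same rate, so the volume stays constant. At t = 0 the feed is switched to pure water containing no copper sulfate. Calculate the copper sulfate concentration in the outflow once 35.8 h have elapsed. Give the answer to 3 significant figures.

Unsteady species balance (constant V, well mixed): V dC/dt = Q(C_in − C).
Time constant τ = V/Q = 7.78/0.313 = 24.856 h.
Solution: C(t) = C_in + (C₀ − C_in) e^(−t/τ).
C(35.8) = 0 + (1.31 − 0)·e^(−35.8/24.856) = 0 + (1.3100)·0.23686 = 0.31029 g/L.

0.310 g/L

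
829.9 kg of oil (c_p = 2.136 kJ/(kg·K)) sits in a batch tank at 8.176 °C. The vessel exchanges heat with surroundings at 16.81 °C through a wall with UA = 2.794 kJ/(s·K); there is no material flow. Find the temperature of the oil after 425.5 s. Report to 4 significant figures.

12.39 °C

Heat balance on the well-mixed liquid: M c_p dT/dt = −UA(T − T_amb).
dT/dt = (T_ss − T)/τ with T_ss = T_amb = 16.8100 °C, τ = M c_p/UA = 829.9·2.136/2.794 = 634.455 s.
Integrating: T(t) = T_ss + (T₀ − T_ss) e^(−t/τ).
T(425.5) = 16.8100 + (-8.63400)·0.511374 = 12.3948 °C.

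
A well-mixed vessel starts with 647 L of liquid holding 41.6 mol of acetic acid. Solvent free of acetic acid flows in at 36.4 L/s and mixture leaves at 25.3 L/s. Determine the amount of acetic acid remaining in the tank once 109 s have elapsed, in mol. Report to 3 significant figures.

Let m(t) be the amount of acetic acid. Volume: V(t) = V₀ + (Q_in − Q_out) t = 647 + 11.100 t; V(109) = 1856.9 L.
Solute balance: dm/dt = 0 − Q_out C = −Q_out m/V(t).
Separate: dm/m = −Q_out dt/V(t) ⇒ ln(m/m₀) = −(Q_out/(Q_in−Q_out)) ln(V/V₀).
m = m₀ (V₀/V)^(Q_out/(Q_in−Q_out)) = 41.6 × (647/1856.9)^(2.2793) = 3.7622 mol.

3.76 mol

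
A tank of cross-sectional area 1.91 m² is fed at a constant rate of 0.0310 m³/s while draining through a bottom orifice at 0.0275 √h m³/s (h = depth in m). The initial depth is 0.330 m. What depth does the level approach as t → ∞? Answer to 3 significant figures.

A dh/dt = Q_in − 0.0275 √h. Steady state requires inflow = outflow:
Q_in = 0.0275 √h_ss ⇒ √h_ss = 0.0310/0.0275 = 1.1273.
h_ss = 1.1273² = 1.2707 m. (Since h₀ = 0.330 m < h_ss, the level will rise toward this value.)

1.27 m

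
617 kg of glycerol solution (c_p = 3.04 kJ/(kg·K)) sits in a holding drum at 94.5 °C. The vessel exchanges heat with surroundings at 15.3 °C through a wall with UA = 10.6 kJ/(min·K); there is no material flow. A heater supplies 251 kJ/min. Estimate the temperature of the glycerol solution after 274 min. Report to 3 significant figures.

50.8 °C

M c_p dT/dt = −UA(T − T_amb) + Q̇.
dT/dt = (T_ss − T)/τ with T_ss = T_amb + Q̇/UA = 15.3 + 251/10.6 = 38.979 °C, τ = M c_p/UA = 617·3.04/10.6 = 176.95 min.
Solution: T(t) = T_ss + (T₀ − T_ss) e^(−t/τ).
T(274) = 38.979 + (55.521)·0.21258 = 50.782 °C.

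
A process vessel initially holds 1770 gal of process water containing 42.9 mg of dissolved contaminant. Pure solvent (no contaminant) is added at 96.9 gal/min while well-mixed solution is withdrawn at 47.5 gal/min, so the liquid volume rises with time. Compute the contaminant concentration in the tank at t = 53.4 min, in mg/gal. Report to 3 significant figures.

Total volume: dV/dt = Q_in − Q_out = 49.400 gal/min, so V(t) = 1770 + 49.400 t and V(53.4) = 4408.0 gal.
Solute balance: dm/dt = 0 − Q_out C = −Q_out m/V(t).
dm/m = −Q_out dt/(V₀ + 49.400 t); integrating gives ln(m/m₀) = −(Q_out/(Q_in−Q_out)) ln(V/V₀).
m = m₀ (V₀/V)^(Q_out/(Q_in−Q_out)) = 42.9 × (1770/4408.0)^(0.96154) = 17.842 mg.
C = m/V = 17.842/4408.0 = 0.0040476 mg/gal.

0.00405 mg/gal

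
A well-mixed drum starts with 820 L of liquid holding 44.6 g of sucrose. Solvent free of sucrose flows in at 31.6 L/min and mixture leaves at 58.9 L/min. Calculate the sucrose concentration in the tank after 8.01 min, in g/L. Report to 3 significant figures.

0.0380 g/L

Total volume: dV/dt = Q_in − Q_out = -27.300 L/min, so V(t) = 820 − 27.300 t and V(8.01) = 601.33 L.
Solute balance: dm/dt = 0 − Q_out C = −Q_out m/V(t).
Separate: dm/m = −Q_out dt/V(t) ⇒ ln(m/m₀) = −(Q_out/(Q_in−Q_out)) ln(V/V₀).
m = m₀ (V₀/V)^(Q_out/(Q_in−Q_out)) = 44.6 × (820/601.33)^(-2.1575) = 22.841 g.
C = m/V = 22.841/601.33 = 0.037984 g/L.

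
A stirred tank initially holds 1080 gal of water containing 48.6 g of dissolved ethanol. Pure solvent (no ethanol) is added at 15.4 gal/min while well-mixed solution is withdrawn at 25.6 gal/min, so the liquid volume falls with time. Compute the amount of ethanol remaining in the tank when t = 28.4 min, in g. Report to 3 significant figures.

22.2 g

Total volume: dV/dt = Q_in − Q_out = -10.200 gal/min, so V(t) = 1080 − 10.200 t and V(28.4) = 790.32 gal.
Species balance (pure solvent in): dm/dt = −Q_out · m/V(t).
dm/m = −Q_out dt/(V₀ − 10.200 t); integrating gives ln(m/m₀) = −(Q_out/(Q_in−Q_out)) ln(V/V₀).
m = m₀ (V₀/V)^(Q_out/(Q_in−Q_out)) = 48.6 × (1080/790.32)^(-2.5098) = 22.195 g.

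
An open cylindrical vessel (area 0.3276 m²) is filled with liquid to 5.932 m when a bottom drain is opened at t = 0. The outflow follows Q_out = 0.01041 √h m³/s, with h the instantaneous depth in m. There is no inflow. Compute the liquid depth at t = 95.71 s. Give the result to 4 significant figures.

0.8370 m

A dh/dt = −Q_out = −0.01041 √h.
This is separable: 2 d(√h)/dt = −0.01041/A, so √h = √h₀ − (0.01041/(2A)) t.
√h = √5.932 − 0.01041·95.71/(2·0.3276) = 2.43557 − 1.52067 = 0.914903.
h = 0.914903² = 0.837047 m.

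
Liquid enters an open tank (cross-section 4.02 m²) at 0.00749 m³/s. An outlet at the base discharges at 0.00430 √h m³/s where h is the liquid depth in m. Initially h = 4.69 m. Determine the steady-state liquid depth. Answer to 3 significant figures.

3.03 m

Level balance: A dh/dt = 0.00749 − 0.00430 √h. Setting dh/dt = 0:
Q_in = 0.00430 √h_ss ⇒ √h_ss = 0.00749/0.00430 = 1.7419.
h_ss = 1.7419² = 3.0341 m. (Since h₀ = 4.69 m > h_ss, the level will fall toward this value.)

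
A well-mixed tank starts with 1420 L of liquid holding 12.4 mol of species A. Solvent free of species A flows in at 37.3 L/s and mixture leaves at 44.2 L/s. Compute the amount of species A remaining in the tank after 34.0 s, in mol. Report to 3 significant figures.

3.90 mol

Let m(t) be the amount of species A. Volume: V(t) = V₀ + (Q_in − Q_out) t = 1420 − 6.9000 t; V(34.0) = 1185.4 L.
Species balance (pure solvent in): dm/dt = −Q_out · m/V(t).
Separate: dm/m = −Q_out dt/V(t) ⇒ ln(m/m₀) = −(Q_out/(Q_in−Q_out)) ln(V/V₀).
m = m₀ (V₀/V)^(Q_out/(Q_in−Q_out)) = 12.4 × (1420/1185.4)^(-6.4058) = 3.8999 mol.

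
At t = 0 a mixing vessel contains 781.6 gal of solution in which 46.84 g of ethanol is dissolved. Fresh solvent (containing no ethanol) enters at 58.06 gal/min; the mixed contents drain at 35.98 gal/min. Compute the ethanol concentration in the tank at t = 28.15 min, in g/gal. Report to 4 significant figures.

0.01287 g/gal

Let m(t) be the amount of ethanol. Volume: V(t) = V₀ + (Q_in − Q_out) t = 781.6 + 22.0800 t; V(28.15) = 1403.15 gal.
Solute balance: dm/dt = 0 − Q_out C = −Q_out m/V(t).
dm/m = −Q_out dt/(V₀ + 22.0800 t); integrating gives ln(m/m₀) = −(Q_out/(Q_in−Q_out)) ln(V/V₀).
m = m₀ (V₀/V)^(Q_out/(Q_in−Q_out)) = 46.84 × (781.6/1403.15)^(1.62953) = 18.0518 g.
C = m/V = 18.0518/1403.15 = 0.0128652 g/gal.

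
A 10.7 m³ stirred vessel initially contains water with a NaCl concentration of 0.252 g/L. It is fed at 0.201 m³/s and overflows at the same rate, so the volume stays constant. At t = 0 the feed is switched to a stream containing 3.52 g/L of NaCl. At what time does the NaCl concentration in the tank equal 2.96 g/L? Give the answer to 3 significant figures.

93.9 s

Transient balance on the dissolved component: V dC/dt = Q(C_in − C), so τ = V/Q = 53.234 s.
C(t) = C_in + (C₀ − C_in) e^(−t/τ). Set C = 2.96 and solve for t:
e^(−t/τ) = (C − C_in)/(C₀ − C_in) = (2.96 − 3.52)/(0.252 − 3.52) = 0.17136
t = −τ ln(…) = 53.234 × 1.7640 = 93.904 s.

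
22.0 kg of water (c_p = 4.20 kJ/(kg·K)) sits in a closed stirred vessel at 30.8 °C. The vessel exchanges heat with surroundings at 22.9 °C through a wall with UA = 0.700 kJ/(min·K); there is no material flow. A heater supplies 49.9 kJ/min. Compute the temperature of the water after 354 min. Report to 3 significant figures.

Energy balance: M c_p dT/dt = −UA(T − T_amb) + Q̇.
dT/dt = (T_ss − T)/τ with T_ss = T_amb + Q̇/UA = 22.9 + 49.9/0.700 = 94.186 °C, τ = M c_p/UA = 22.0·4.20/0.700 = 132.00 min.
This is linear first-order; T(t) = T_ss + (T₀ − T_ss) e^(−t/τ).
T(354) = 94.186 + (-63.386)·0.068439 = 89.848 °C.

89.8 °C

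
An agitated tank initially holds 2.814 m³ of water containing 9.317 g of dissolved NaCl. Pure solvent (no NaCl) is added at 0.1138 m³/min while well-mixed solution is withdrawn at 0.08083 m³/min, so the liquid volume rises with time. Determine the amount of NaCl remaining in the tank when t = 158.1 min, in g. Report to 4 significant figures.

Total volume: dV/dt = Q_in − Q_out = 0.0329700 m³/min, so V(t) = 2.814 + 0.0329700 t and V(158.1) = 8.02656 m³.
Solute balance: dm/dt = 0 − Q_out C = −Q_out m/V(t).
Separate: dm/m = −Q_out dt/V(t) ⇒ ln(m/m₀) = −(Q_out/(Q_in−Q_out)) ln(V/V₀).
m = m₀ (V₀/V)^(Q_out/(Q_in−Q_out)) = 9.317 × (2.814/8.02656)^(2.45162) = 0.713320 g.

0.7133 g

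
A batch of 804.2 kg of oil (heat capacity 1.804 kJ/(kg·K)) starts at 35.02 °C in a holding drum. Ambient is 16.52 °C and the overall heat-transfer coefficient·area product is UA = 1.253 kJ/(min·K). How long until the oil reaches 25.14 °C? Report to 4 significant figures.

884.2 min

Lumped-capacitance energy balance: M c_p dT/dt = UA(T_amb − T).
τ = M c_p/UA = 1157.84 min; T_ss = T_amb = 16.5200 °C.
T(t) = T_ss + (T₀ − T_ss)e^(−t/τ); set T = 25.14:
t = −τ ln[(T − T_ss)/(T₀ − T_ss)] = −1157.84 · ln(0.465946) = 884.228 min.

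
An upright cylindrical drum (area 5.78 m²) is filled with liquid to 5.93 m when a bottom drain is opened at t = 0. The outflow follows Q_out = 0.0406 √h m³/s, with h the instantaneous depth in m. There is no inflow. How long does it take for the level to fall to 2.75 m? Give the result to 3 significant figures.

221 s

Accumulation of liquid (constant cross-section A): A dh/dt = −0.0406 √h.
Separate and integrate: 2(√h − √h₀) = −(0.0406/A) t.
t = 2A(√h₀ − √h)/0.0406 = 2·5.78·(√5.93 − √2.75)/0.0406
  = 11.560 × (2.4352 − 1.6583) / 0.0406 = 221.19 s.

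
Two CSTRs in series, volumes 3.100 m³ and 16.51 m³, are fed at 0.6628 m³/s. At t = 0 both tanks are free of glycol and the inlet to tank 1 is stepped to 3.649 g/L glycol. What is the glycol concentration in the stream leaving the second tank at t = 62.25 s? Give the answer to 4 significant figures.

Time constants: τᵢ = Vᵢ/Q for each well-mixed tank.
τ₁ = 3.100/0.6628 = 4.67713 s; τ₂ = 16.51/0.6628 = 24.9095 s.
Solving the cascade with C₁(0)=C₂(0)=0 gives C₂(t) = C_in[1 − (τ₁ e^(−t/τ₁) − τ₂ e^(−t/τ₂))/(τ₁ − τ₂)].
At t = 62.25: e^(−t/τ₁) = 1.65874e-06, e^(−t/τ₂) = 0.0821631.
C₂ = 3.649·[1 − (4.67713·1.65874e-06 − 24.9095·0.0821631)/(-20.2323)] = 3.649·0.898844 = 3.27988 g/L.

3.280 g/L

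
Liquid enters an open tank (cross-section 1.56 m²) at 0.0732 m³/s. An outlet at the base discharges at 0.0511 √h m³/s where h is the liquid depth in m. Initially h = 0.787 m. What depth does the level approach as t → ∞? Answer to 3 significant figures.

Volume balance on the tank: A dh/dt = Q_in − 0.0511 √h. At steady state dh/dt = 0:
Q_in = 0.0511 √h_ss ⇒ √h_ss = 0.0732/0.0511 = 1.4325.
h_ss = 1.4325² = 2.0520 m. (Since h₀ = 0.787 m < h_ss, the level will rise toward this value.)

2.05 m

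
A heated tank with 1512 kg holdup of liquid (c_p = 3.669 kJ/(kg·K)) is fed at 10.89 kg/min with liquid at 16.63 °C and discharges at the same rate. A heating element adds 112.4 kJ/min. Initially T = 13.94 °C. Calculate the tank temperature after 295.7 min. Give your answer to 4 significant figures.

Energy balance: M c_p dT/dt = ṁ c_p (T_in − T) + 112.4.
τ = M/ṁ = 138.843 min; T_ss = T_in + Q̇/(ṁ c_p) = 16.63 + 112.4/(10.89·3.669) = 19.4431 °C.
T approaches T_ss exponentially: T(t) = T_ss + (T₀ − T_ss) e^(−t/τ).
T(295.7) = 19.4431 + (-5.50314)·e^(−295.7/138.843) = 19.4431 + (-5.50314)·0.118868 = 18.7890 °C.

18.79 °C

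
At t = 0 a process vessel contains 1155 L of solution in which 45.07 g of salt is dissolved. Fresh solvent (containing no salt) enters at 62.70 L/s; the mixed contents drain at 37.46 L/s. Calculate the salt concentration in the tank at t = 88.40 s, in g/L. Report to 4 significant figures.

Total volume: dV/dt = Q_in − Q_out = 25.2400 L/s, so V(t) = 1155 + 25.2400 t and V(88.40) = 3386.22 L.
Solute balance: dm/dt = 0 − Q_out C = −Q_out m/V(t).
dm/m = −Q_out dt/(V₀ + 25.2400 t); integrating gives ln(m/m₀) = −(Q_out/(Q_in−Q_out)) ln(V/V₀).
m = m₀ (V₀/V)^(Q_out/(Q_in−Q_out)) = 45.07 × (1155/3386.22)^(1.48415) = 9.13254 g.
C = m/V = 9.13254/3386.22 = 0.00269698 g/L.

0.002697 g/L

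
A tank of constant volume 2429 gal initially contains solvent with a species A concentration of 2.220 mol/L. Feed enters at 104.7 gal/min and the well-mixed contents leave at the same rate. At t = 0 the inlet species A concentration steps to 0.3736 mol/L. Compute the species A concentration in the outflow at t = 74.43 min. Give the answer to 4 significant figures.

0.4482 mol/L

Species balance on the tank: V dC/dt = Q(C_in − C).
Rewrite as dC/dt + C/τ = C_in/τ, τ = V/Q = 23.1996 min.
This is linear first-order; C(t) = C_in + (C₀ − C_in) e^(−t/τ).
C(74.43) = 0.3736 + (2.220 − 0.3736)·e^(−74.43/23.1996) = 0.3736 + (1.84640)·0.0404276 = 0.448246 mol/L.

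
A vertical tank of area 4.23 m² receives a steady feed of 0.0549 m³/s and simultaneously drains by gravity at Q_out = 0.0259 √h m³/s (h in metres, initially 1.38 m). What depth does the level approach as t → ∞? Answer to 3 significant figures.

4.49 m

Accumulation of liquid (constant cross-section A): A dh/dt = Q_in − 0.0259 √h. At steady state dh/dt = 0:
Q_in = 0.0259 √h_ss ⇒ √h_ss = 0.0549/0.0259 = 2.1197.
h_ss = 2.1197² = 4.4931 m. (Since h₀ = 1.38 m < h_ss, the level will rise toward this value.)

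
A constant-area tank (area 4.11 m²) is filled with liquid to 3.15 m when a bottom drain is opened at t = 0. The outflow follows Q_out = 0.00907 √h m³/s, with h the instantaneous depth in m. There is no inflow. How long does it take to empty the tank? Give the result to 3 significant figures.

With no inflow, A dh/dt = −0.00907 √h.
This is separable: 2 d(√h)/dt = −0.00907/A, so √h = √h₀ − (0.00907/(2A)) t.
Tank is empty when √h = 0: t_empty = 2A√h₀/0.00907.
t_empty = 2·4.11·√3.15/0.00907 = 8.2200·1.7748/0.00907 = 1608.5 s.

1610 s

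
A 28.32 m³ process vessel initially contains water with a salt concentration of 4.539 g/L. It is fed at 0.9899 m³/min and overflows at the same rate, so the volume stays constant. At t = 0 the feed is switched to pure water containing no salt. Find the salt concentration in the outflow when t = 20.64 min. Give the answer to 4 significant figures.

Transient balance on the dissolved component: V dC/dt = Q(C_in − C).
Time constant τ = V/Q = 28.32/0.9899 = 28.6090 min.
C approaches C_in exponentially: C(t) = C_in + (C₀ − C_in) e^(−t/τ).
C(20.64) = 0 + (4.539 − 0)·e^(−20.64/28.6090) = 0 + (4.53900)·0.486046 = 2.20616 g/L.

2.206 g/L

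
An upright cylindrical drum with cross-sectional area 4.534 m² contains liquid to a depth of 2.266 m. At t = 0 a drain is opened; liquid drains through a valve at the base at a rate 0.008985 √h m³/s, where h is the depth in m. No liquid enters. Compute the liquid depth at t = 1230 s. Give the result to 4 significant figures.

0.08213 m

Unsteady balance on liquid volume: A dh/dt = −0.008985 √h.
This is separable: 2 d(√h)/dt = −0.008985/A, so √h = √h₀ − (0.008985/(2A)) t.
√h = √2.266 − 0.008985·1230/(2·4.534) = 1.50532 − 1.21874 = 0.286582.
h = 0.286582² = 0.0821293 m.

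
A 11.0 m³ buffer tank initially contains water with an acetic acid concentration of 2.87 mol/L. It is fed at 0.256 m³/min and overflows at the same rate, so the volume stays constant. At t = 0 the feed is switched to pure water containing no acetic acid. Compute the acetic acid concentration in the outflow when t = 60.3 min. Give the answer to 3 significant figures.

Transient balance on the dissolved component: V dC/dt = Q(C_in − C).
Time constant τ = V/Q = 11.0/0.256 = 42.969 min.
This is linear first-order; C(t) = C_in + (C₀ − C_in) e^(−t/τ).
C(60.3) = 0 + (2.87 − 0)·e^(−60.3/42.969) = 0 + (2.8700)·0.24577 = 0.70537 mol/L.

0.705 mol/L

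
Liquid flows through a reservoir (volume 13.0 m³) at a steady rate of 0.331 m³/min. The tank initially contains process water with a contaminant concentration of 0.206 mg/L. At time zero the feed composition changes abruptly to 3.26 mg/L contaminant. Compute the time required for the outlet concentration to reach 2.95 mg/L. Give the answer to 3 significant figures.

Species balance: V dC/dt = Q(C_in − C) ⇒ τ = V/Q = 39.275 min.
C(t) = C_in + (C₀ − C_in) e^(−t/τ). Set C = 2.95 and solve for t:
e^(−t/τ) = (C − C_in)/(C₀ − C_in) = (2.95 − 3.26)/(0.206 − 3.26) = 0.10151
t = −τ ln(…) = 39.275 × 2.2876 = 89.847 min.

89.8 min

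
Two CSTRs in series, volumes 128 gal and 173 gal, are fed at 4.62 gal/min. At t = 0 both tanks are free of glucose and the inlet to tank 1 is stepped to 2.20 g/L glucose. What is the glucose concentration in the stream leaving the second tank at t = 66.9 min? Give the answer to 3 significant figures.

Each tank obeys Vᵢ dCᵢ/dt = Q(Cᵢ₋₁ − Cᵢ), so τᵢ = Vᵢ/Q.
τ₁ = 128/4.62 = 27.706 min; τ₂ = 173/4.62 = 37.446 min.
Tank 1: C₁ = C_in(1 − e^(−t/τ₁)). Tank 2 (τ₁ ≠ τ₂): C₂ = C_in[1 − (τ₁ e^(−t/τ₁) − τ₂ e^(−t/τ₂))/(τ₁ − τ₂)].
At t = 66.9: e^(−t/τ₁) = 0.089397, e^(−t/τ₂) = 0.16753.
C₂ = 2.20·[1 − (27.706·0.089397 − 37.446·0.16753)/(-9.7403)] = 2.20·0.61021 = 1.3425 g/L.

1.34 g/L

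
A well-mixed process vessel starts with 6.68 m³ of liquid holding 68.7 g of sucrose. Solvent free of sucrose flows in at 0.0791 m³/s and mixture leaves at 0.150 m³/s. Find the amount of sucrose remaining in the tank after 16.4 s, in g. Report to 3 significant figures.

45.8 g

Let m(t) be the amount of sucrose. Volume: V(t) = V₀ + (Q_in − Q_out) t = 6.68 − 0.070900 t; V(16.4) = 5.5172 m³.
Solute balance: dm/dt = 0 − Q_out C = −Q_out m/V(t).
Separate: dm/m = −Q_out dt/V(t) ⇒ ln(m/m₀) = −(Q_out/(Q_in−Q_out)) ln(V/V₀).
m = m₀ (V₀/V)^(Q_out/(Q_in−Q_out)) = 68.7 × (6.68/5.5172)^(-2.1157) = 45.840 g.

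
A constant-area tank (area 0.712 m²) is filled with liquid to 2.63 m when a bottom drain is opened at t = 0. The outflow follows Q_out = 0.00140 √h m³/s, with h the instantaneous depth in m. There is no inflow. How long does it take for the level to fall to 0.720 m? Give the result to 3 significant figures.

786 s

With no inflow, A dh/dt = −0.00140 √h.
This is separable: 2 d(√h)/dt = −0.00140/A, so √h = √h₀ − (0.00140/(2A)) t.
t = 2A(√h₀ − √h)/0.00140 = 2·0.712·(√2.63 − √0.720)/0.00140
  = 1.4240 × (1.6217 − 0.84853) / 0.00140 = 786.45 s.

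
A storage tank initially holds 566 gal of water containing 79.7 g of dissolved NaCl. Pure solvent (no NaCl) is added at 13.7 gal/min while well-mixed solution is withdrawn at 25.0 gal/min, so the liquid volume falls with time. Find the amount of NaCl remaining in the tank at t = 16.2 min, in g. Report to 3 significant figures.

Let m(t) be the amount of NaCl. Volume: V(t) = V₀ + (Q_in − Q_out) t = 566 − 11.300 t; V(16.2) = 382.94 gal.
Species balance (pure solvent in): dm/dt = −Q_out · m/V(t).
dm/m = −Q_out dt/(V₀ − 11.300 t); integrating gives ln(m/m₀) = −(Q_out/(Q_in−Q_out)) ln(V/V₀).
m = m₀ (V₀/V)^(Q_out/(Q_in−Q_out)) = 79.7 × (566/382.94)^(-2.2124) = 33.577 g.

33.6 g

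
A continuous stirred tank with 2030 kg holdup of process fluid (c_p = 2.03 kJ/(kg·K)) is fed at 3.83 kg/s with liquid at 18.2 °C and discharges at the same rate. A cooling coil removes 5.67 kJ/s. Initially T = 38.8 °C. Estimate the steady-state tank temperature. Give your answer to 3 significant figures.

17.5 °C

M c_p dT/dt = ṁ c_p (T_in − T) − Q̇.
At steady state dT/dt = 0 ⇒ T_ss = T_in − Q̇/(ṁ c_p) = 18.2 − 5.67/(3.83·2.03) = 17.471 °C.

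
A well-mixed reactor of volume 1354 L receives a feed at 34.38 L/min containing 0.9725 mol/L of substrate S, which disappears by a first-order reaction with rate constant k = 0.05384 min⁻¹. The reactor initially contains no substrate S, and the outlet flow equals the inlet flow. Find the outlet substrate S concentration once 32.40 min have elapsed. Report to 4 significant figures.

Species balance: V dC/dt = Q C_in − Q C − k V C.
This is linear with rate a = Q/V + k = 0.0792314 min⁻¹.
C_ss = Q C_in/(Q + kV) = 0.311659 mol/L; C(t) = C_ss + (C₀ − C_ss) e^(−a t).
C(32.40) = 0.311659 + (-0.311659)·e^(−0.0792314·32.40) = 0.311659 + (-0.311659)·0.0767579 = 0.287736 mol/L.

0.2877 mol/L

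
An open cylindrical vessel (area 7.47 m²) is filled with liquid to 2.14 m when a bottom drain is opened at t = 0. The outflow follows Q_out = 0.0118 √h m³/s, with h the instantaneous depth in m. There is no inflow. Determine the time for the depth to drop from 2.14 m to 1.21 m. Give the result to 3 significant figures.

A dh/dt = −Q_out = −0.0118 √h.
Separate and integrate: 2(√h − √h₀) = −(0.0118/A) t.
t = 2A(√h₀ − √h)/0.0118 = 2·7.47·(√2.14 − √1.21)/0.0118
  = 14.940 × (1.4629 − 1.1000) / 0.0118 = 459.44 s.

459 s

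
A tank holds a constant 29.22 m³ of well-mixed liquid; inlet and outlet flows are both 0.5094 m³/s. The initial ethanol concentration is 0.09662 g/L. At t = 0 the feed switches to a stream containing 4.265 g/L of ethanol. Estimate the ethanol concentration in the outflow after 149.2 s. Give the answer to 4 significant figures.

3.956 g/L

Mass balance on the solute (V constant): V dC/dt = Q(C_in − C).
Time constant τ = V/Q = 29.22/0.5094 = 57.3616 s.
Integrating: C(t) = C_in + (C₀ − C_in) e^(−t/τ).
C(149.2) = 4.265 + (0.09662 − 4.265)·e^(−149.2/57.3616) = 4.265 + (-4.16838)·0.0741961 = 3.95572 g/L.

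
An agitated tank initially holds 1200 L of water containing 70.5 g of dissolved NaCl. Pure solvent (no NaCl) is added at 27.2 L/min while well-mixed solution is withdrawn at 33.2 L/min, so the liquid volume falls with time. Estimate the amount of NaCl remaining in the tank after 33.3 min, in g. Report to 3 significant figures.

Let m(t) be the amount of NaCl. Volume: V(t) = V₀ + (Q_in − Q_out) t = 1200 − 6.0000 t; V(33.3) = 1000.2 L.
No NaCl enters, so dm/dt = −Q_out · (m/V).
Separate: dm/m = −Q_out dt/V(t) ⇒ ln(m/m₀) = −(Q_out/(Q_in−Q_out)) ln(V/V₀).
m = m₀ (V₀/V)^(Q_out/(Q_in−Q_out)) = 70.5 × (1200/1000.2)^(-5.5333) = 25.736 g.

25.7 g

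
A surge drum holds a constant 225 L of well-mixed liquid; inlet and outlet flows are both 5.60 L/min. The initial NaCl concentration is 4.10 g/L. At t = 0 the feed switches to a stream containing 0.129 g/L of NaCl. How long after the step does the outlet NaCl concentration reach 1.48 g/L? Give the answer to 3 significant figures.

Mass balance on the solute (V constant): V dC/dt = Q(C_in − C), so τ = V/Q = 40.179 min.
C(t) = C_in + (C₀ − C_in) e^(−t/τ). Set C = 1.48 and solve for t:
e^(−t/τ) = (C − C_in)/(C₀ − C_in) = (1.48 − 0.129)/(4.10 − 0.129) = 0.34022
t = −τ ln(…) = 40.179 × 1.0782 = 43.319 min.

43.3 min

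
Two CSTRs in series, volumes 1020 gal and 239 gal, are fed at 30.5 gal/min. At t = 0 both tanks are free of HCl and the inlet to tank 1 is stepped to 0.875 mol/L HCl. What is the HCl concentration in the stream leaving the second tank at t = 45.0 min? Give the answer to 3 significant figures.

0.578 mol/L

Each tank obeys Vᵢ dCᵢ/dt = Q(Cᵢ₋₁ − Cᵢ), so τᵢ = Vᵢ/Q.
τ₁ = 1020/30.5 = 33.443 min; τ₂ = 239/30.5 = 7.8361 min.
Tank 1: C₁ = C_in(1 − e^(−t/τ₁)). Tank 2 (τ₁ ≠ τ₂): C₂ = C_in[1 − (τ₁ e^(−t/τ₁) − τ₂ e^(−t/τ₂))/(τ₁ − τ₂)].
At t = 45.0: e^(−t/τ₁) = 0.26039, e^(−t/τ₂) = 0.0032062.
C₂ = 0.875·[1 − (33.443·0.26039 − 7.8361·0.0032062)/(25.607)] = 0.875·0.66091 = 0.57830 mol/L.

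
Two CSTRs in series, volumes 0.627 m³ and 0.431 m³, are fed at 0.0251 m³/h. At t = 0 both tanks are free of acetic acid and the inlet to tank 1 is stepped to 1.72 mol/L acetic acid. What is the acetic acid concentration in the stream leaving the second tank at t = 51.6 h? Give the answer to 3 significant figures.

1.21 mol/L

Time constants: τᵢ = Vᵢ/Q for each well-mixed tank.
τ₁ = 0.627/0.0251 = 24.980 h; τ₂ = 0.431/0.0251 = 17.171 h.
Solving the cascade with C₁(0)=C₂(0)=0 gives C₂(t) = C_in[1 − (τ₁ e^(−t/τ₁) − τ₂ e^(−t/τ₂))/(τ₁ − τ₂)].
At t = 51.6: e^(−t/τ₁) = 0.12674, e^(−t/τ₂) = 0.049538.
C₂ = 1.72·[1 − (24.980·0.12674 − 17.171·0.049538)/(7.8088)] = 1.72·0.70351 = 1.2100 mol/L.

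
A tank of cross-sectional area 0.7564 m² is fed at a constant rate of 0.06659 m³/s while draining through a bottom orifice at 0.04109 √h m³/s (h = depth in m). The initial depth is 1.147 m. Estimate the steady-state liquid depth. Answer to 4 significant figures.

Accumulation of liquid (constant cross-section A): A dh/dt = Q_in − 0.04109 √h. At steady state dh/dt = 0:
Q_in = 0.04109 √h_ss ⇒ √h_ss = 0.06659/0.04109 = 1.62059.
h_ss = 1.62059² = 2.62631 m. (Since h₀ = 1.147 m < h_ss, the level will rise toward this value.)

2.626 m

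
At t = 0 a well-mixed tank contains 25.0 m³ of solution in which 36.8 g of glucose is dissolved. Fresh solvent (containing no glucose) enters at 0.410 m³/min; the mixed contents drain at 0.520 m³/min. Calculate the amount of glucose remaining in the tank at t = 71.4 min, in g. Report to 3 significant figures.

6.19 g

Let m(t) be the amount of glucose. Volume: V(t) = V₀ + (Q_in − Q_out) t = 25.0 − 0.11000 t; V(71.4) = 17.146 m³.
Species balance (pure solvent in): dm/dt = −Q_out · m/V(t).
Separate: dm/m = −Q_out dt/V(t) ⇒ ln(m/m₀) = −(Q_out/(Q_in−Q_out)) ln(V/V₀).
m = m₀ (V₀/V)^(Q_out/(Q_in−Q_out)) = 36.8 × (25.0/17.146)^(-4.7273) = 6.1891 g.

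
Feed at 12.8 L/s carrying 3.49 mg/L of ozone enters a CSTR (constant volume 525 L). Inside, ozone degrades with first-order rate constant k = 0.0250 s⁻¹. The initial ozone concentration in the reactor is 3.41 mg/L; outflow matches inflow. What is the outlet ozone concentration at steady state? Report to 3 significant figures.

1.72 mg/L

Species balance: V dC/dt = Q C_in − Q C − k V C.
Steady state (dC/dt = 0): C_ss = Q C_in/(Q + kV) = C_in/(1 + kV/Q).
C_ss = 12.8·3.49/(12.8 + 0.0250·525) = 44.672/25.925 = 1.7231 mg/L.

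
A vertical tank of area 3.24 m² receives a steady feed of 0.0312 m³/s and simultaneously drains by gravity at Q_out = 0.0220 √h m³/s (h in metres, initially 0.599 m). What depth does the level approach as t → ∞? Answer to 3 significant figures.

Level balance: A dh/dt = 0.0312 − 0.0220 √h. Setting dh/dt = 0:
Q_in = 0.0220 √h_ss ⇒ √h_ss = 0.0312/0.0220 = 1.4182.
h_ss = 1.4182² = 2.0112 m. (Since h₀ = 0.599 m < h_ss, the level will rise toward this value.)

2.01 m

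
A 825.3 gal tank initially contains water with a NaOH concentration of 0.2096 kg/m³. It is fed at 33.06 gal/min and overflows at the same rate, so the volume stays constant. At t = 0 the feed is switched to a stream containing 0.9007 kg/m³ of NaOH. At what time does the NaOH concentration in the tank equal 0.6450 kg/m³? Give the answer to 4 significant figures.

Species balance: V dC/dt = Q(C_in − C) ⇒ τ = V/Q = 24.9637 min.
C(t) = C_in + (C₀ − C_in) e^(−t/τ). Set C = 0.6450 and solve for t:
e^(−t/τ) = (C − C_in)/(C₀ − C_in) = (0.6450 − 0.9007)/(0.2096 − 0.9007) = 0.369990
t = −τ ln(…) = 24.9637 × 0.994280 = 24.8209 min.

24.82 min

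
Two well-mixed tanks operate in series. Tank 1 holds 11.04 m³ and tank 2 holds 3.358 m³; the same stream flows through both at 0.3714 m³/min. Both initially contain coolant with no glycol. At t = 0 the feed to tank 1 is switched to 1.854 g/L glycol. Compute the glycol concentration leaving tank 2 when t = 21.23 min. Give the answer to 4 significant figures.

0.6270 g/L

Species balance on tank i: dCᵢ/dt = (Cᵢ₋₁ − Cᵢ)/τᵢ with τᵢ = Vᵢ/Q.
τ₁ = 11.04/0.3714 = 29.7254 min; τ₂ = 3.358/0.3714 = 9.04146 min.
Solving the cascade with C₁(0)=C₂(0)=0 gives C₂(t) = C_in[1 − (τ₁ e^(−t/τ₁) − τ₂ e^(−t/τ₂))/(τ₁ − τ₂)].
At t = 21.23: e^(−t/τ₁) = 0.489581, e^(−t/τ₂) = 0.0955533.
C₂ = 1.854·[1 − (29.7254·0.489581 − 9.04146·0.0955533)/(20.6839)] = 1.854·0.338179 = 0.626984 g/L.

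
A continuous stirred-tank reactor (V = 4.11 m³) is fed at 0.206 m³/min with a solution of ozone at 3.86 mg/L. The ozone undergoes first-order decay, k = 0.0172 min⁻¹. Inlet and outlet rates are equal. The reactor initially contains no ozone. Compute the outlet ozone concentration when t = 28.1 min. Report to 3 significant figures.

2.44 mg/L

Species balance: V dC/dt = Q C_in − Q C − k V C.
dC/dt = (Q/V) C_in − (Q/V + k) C; effective rate a = Q/V + k = 0.050122 + 0.0172 = 0.067322 min⁻¹.
C_ss = Q C_in/(Q + kV) = 2.8738 mg/L; C(t) = C_ss + (C₀ − C_ss) e^(−a t).
C(28.1) = 2.8738 + (-2.8738)·e^(−0.067322·28.1) = 2.8738 + (-2.8738)·0.15081 = 2.4404 mg/L.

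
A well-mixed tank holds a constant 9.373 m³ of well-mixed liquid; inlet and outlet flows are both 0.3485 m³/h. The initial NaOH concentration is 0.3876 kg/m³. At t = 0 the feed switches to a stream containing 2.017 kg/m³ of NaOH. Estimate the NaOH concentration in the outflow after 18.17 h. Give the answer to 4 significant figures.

1.188 kg/m³

Accumulation = in − out for the solute gives V dC/dt = Q(C_in − C).
Rewrite as dC/dt + C/τ = C_in/τ, τ = V/Q = 26.8953 h.
C approaches C_in exponentially: C(t) = C_in + (C₀ − C_in) e^(−t/τ).
C(18.17) = 2.017 + (0.3876 − 2.017)·e^(−18.17/26.8953) = 2.017 + (-1.62940)·0.508859 = 1.18786 kg/m³.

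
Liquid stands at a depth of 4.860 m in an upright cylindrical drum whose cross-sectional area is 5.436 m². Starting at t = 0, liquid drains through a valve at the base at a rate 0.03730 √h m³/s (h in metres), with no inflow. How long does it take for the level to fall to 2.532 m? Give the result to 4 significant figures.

Volume balance on the tank: A dh/dt = −0.03730 √h.
Separate and integrate: 2(√h − √h₀) = −(0.03730/A) t.
t = 2A(√h₀ − √h)/0.03730 = 2·5.436·(√4.860 − √2.532)/0.03730
  = 10.8720 × (2.20454 − 1.59123) / 0.03730 = 178.766 s.

178.8 s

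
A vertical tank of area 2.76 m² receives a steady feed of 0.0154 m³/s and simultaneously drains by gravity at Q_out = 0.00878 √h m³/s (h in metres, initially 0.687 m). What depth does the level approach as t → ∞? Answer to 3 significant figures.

Level balance: A dh/dt = 0.0154 − 0.00878 √h. Setting dh/dt = 0:
Q_in = 0.00878 √h_ss ⇒ √h_ss = 0.0154/0.00878 = 1.7540.
h_ss = 1.7540² = 3.0765 m. (Since h₀ = 0.687 m < h_ss, the level will rise toward this value.)

3.08 m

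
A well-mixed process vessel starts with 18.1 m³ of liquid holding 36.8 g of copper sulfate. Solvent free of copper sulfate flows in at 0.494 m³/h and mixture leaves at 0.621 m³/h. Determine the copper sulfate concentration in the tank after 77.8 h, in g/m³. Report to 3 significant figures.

Let m(t) be the amount of copper sulfate. Volume: V(t) = V₀ + (Q_in − Q_out) t = 18.1 − 0.12700 t; V(77.8) = 8.2194 m³.
Solute balance: dm/dt = 0 − Q_out C = −Q_out m/V(t).
dm/m = −Q_out dt/(V₀ − 0.12700 t); integrating gives ln(m/m₀) = −(Q_out/(Q_in−Q_out)) ln(V/V₀).
m = m₀ (V₀/V)^(Q_out/(Q_in−Q_out)) = 36.8 × (18.1/8.2194)^(-4.8898) = 0.77526 g.
C = m/V = 0.77526/8.2194 = 0.094321 g/m³.

0.0943 g/m³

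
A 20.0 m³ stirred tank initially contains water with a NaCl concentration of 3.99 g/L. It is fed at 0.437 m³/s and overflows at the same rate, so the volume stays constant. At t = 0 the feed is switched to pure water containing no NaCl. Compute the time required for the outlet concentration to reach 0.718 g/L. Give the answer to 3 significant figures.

78.5 s

Species balance: V dC/dt = Q(C_in − C) ⇒ τ = V/Q = 45.767 s.
C(t) = C_in + (C₀ − C_in) e^(−t/τ). Set C = 0.718 and solve for t:
e^(−t/τ) = (C − C_in)/(C₀ − C_in) = (0.718 − 0)/(3.99 − 0) = 0.17995
t = −τ ln(…) = 45.767 × 1.7151 = 78.493 s.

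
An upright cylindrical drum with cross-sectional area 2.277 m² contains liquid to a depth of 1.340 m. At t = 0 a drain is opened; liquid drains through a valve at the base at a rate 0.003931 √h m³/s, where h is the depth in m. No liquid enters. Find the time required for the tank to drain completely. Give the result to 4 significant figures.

A dh/dt = −Q_out = −0.003931 √h.
∫ h^(−1/2) dh = −(0.003931/A) ∫ dt, giving 2√h = 2√h₀ − (0.003931/A) t.
Tank is empty when √h = 0: t_empty = 2A√h₀/0.003931.
t_empty = 2·2.277·√1.340/0.003931 = 4.55400·1.15758/0.003931 = 1341.04 s.

1341 s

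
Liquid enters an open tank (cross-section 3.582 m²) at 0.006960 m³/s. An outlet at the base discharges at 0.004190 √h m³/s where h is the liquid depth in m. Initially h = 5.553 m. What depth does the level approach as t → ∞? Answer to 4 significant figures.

2.759 m

A dh/dt = Q_in − 0.004190 √h. Steady state requires inflow = outflow:
Q_in = 0.004190 √h_ss ⇒ √h_ss = 0.006960/0.004190 = 1.66110.
h_ss = 1.66110² = 2.75925 m. (Since h₀ = 5.553 m > h_ss, the level will fall toward this value.)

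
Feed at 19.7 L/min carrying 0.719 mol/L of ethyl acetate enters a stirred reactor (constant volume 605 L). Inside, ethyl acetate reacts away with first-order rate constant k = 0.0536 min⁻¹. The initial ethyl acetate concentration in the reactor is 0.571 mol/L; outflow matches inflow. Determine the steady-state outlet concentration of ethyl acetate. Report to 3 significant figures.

0.272 mol/L

Accumulation = in − out − consumed: V dC/dt = Q C_in − Q C − k V C.
Steady state (dC/dt = 0): C_ss = Q C_in/(Q + kV) = C_in/(1 + kV/Q).
C_ss = 19.7·0.719/(19.7 + 0.0536·605) = 14.164/52.128 = 0.27172 mol/L.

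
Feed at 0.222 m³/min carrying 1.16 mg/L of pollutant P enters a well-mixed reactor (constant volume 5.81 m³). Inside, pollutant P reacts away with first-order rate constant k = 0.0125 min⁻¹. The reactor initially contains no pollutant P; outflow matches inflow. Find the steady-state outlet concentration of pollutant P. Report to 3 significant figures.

V dC/dt = Q(C_in − C) − k V C.
Steady state (dC/dt = 0): C_ss = Q C_in/(Q + kV) = C_in/(1 + kV/Q).
C_ss = 0.222·1.16/(0.222 + 0.0125·5.81) = 0.25752/0.29463 = 0.87406 mg/L.

0.874 mg/L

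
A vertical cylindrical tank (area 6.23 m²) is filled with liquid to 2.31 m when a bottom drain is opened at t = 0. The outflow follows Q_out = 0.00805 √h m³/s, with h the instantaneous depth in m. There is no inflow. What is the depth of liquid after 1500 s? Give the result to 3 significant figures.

With no inflow, A dh/dt = −0.00805 √h.
Separate and integrate: 2(√h − √h₀) = −(0.00805/A) t.
√h = √2.31 − 0.00805·1500/(2·6.23) = 1.5199 − 0.96910 = 0.55077.
h = 0.55077² = 0.30334 m.

0.303 m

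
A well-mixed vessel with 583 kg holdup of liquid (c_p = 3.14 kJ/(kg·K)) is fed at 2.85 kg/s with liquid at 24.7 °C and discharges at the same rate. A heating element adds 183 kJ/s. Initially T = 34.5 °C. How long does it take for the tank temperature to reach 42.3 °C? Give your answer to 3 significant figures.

First-law balance (no shaft work): M c_p dT/dt = ṁ c_p (T_in − T) + 183.
τ = M/ṁ = 204.56 s; T_ss = T_in + Q̇/(ṁ c_p) = 45.149 °C.
T(t) = T_ss + (T₀ − T_ss) e^(−t/τ). Set T = 42.3:
e^(−t/τ) = (42.3 − 45.149)/(34.5 − 45.149) = 0.26755
t = −204.56 · ln(0.26755) = 269.70 s.

270 s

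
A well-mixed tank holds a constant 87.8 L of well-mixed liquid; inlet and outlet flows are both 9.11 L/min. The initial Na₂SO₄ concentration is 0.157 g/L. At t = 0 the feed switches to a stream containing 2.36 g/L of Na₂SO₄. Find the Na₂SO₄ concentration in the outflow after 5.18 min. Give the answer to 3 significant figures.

Transient balance on the dissolved component: V dC/dt = Q(C_in − C).
Rewrite as dC/dt + C/τ = C_in/τ, τ = V/Q = 9.6378 min.
Integrating: C(t) = C_in + (C₀ − C_in) e^(−t/τ).
C(5.18) = 2.36 + (0.157 − 2.36)·e^(−5.18/9.6378) = 2.36 + (-2.2030)·0.58422 = 1.0730 g/L.

1.07 g/L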